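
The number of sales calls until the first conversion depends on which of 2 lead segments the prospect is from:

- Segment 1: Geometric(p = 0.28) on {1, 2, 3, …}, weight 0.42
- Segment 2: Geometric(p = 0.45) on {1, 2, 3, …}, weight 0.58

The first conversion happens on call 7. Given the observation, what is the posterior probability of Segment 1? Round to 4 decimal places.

0.6940

Apply Bayes' rule: the posterior for each component is proportional to its prior times its likelihood at x.
Evaluate each component's likelihood at the observed value:
  L_1 = 0.28·(1−0.28)^6 = 0.28·0.139314 = 0.0390079
  L_2 = 0.45·(1−0.45)^6 = 0.45·0.0276806 = 0.0124563
Weight by the priors:
  w_1·L_1 = 0.42 × 0.0390079 = 0.0163833
  w_2·L_2 = 0.58 × 0.0124563 = 0.00722465
Sum: 0.0163833 + 0.00722465 = 0.023608
Responsibility of Segment 1: 0.0163833 / 0.023608 ≈ 0.6940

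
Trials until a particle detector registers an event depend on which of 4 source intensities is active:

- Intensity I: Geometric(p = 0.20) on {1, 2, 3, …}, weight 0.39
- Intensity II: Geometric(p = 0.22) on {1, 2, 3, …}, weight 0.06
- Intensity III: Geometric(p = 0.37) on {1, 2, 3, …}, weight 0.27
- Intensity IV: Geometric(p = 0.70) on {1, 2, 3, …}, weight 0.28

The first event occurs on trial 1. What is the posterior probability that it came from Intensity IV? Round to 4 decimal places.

Posterior ∝ prior × likelihood, so P(k | x) ∝ π_k f_k(x); normalise over all components.
Evaluate each component's likelihood at the observed value:
  f_I = 0.2
  f_II = 0.22
  f_III = 0.37
  f_IV = 0.7
Multiply by the mixture weights:
  π_I·f_I = 0.39 × 0.2 = 0.078
  π_II·f_II = 0.06 × 0.22 = 0.0132
  π_III·f_III = 0.27 × 0.37 = 0.0999
  π_IV·f_IV = 0.28 × 0.7 = 0.196
Evidence: 0.078 + 0.0132 + 0.0999 + 0.196 = 0.3871
So the posterior for Intensity IV is 0.196 / 0.3871 ≈ 0.5063.

0.5063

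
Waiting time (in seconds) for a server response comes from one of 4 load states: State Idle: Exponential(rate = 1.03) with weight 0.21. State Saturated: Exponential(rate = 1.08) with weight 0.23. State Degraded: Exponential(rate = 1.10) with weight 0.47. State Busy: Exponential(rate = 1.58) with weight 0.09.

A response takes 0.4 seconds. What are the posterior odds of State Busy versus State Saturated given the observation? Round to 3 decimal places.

0.469

Posterior odds = (π_i f_i(x)) / (π_j f_j(x)); the normalising sum cancels.
Exponential densities:
  p_Idle = 1.03·e^(−1.03·0.4) = 1.03·e^(−0.4120) = 0.682194
  p_Saturated = 1.08·e^(−1.08·0.4) = 1.08·e^(−0.4320) = 0.701146
  p_Degraded = 1.10·e^(−1.10·0.4) = 1.10·e^(−0.4400) = 0.70844
  p_Busy = 1.58·e^(−1.58·0.4) = 1.58·e^(−0.6320) = 0.839814
0.0755832 / 0.161264 ≈ 0.469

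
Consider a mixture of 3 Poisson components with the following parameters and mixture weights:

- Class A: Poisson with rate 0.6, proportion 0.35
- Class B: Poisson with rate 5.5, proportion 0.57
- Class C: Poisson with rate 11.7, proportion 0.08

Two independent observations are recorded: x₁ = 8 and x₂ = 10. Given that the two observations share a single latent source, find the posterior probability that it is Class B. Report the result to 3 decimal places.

Apply Bayes' rule: the posterior for each component is proportional to its prior times its likelihood at x.
Since both observations come from the same component, the likelihood for component k is f_k(x₁)·f_k(x₂).
  p_A = [e^(−0.6)·0.6^8/8! = 2.28619e-07] × [9.14477e-10] = 2.09067e-16
  p_B = [e^(−5.5)·5.5^8/8! = 0.0848714] × [0.0285262] = 0.00242106
  p_C = [e^(−11.7)·11.7^8/8! = 0.0722306] × [0.109863] = 0.00793544
Prior × likelihood for each component:
  π_A·p_A = 0.35 × 2.09067e-16 = 7.31735e-17
  π_B·p_B = 0.57 × 0.00242106 = 0.00138
  π_C·p_C = 0.08 × 0.00793544 = 0.000634835
Evidence: 7.31735e-17 + 0.00138 + 0.000634835 = 0.00201484
So the posterior for Class B is 0.00138 / 0.00201484 ≈ 0.685.

0.685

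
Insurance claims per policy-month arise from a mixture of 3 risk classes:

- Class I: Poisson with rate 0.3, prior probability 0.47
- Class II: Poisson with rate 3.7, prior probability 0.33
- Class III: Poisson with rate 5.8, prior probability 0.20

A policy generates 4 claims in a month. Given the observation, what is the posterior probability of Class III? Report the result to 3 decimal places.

P(component k | x) = π_k·f_k(x) / marginal(x), where marginal(x) = Σ_j π_j·f_j(x).
Poisson probabilities:
  f_I = 0.000250026
  f_II = 0.193066
  f_III = 0.142755
Weight by the priors:
  π_I·f_I = 0.47 × 0.000250026 = 0.000117512
  π_II·f_II = 0.33 × 0.193066 = 0.0637118
  π_III·f_III = 0.20 × 0.142755 = 0.0285511
Sum: 0.000117512 + 0.0637118 + 0.0285511 = 0.0923804
So the posterior for Class III is 0.0285511 / 0.0923804 ≈ 0.309.

0.309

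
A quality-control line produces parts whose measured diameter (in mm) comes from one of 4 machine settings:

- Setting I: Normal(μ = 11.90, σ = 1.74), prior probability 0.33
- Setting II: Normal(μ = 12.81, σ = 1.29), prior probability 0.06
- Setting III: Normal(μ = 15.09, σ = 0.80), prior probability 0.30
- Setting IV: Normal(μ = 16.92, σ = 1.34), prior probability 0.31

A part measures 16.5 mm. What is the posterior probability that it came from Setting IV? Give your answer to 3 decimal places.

By Bayes' theorem, P(k | x) = w_k f_k(x) / Σ_j w_j f_j(x).
Component likelihoods at x = 16.5 mm:
  f_I = (1/(1.74·√(2π)))·exp(−(16.5−11.90)²/(2·1.74²)) = 0.229277·exp(-3.49452) = 0.00696164
  f_II = (1/(1.29·√(2π)))·exp(−(16.5−12.81)²/(2·1.29²)) = 0.309258·exp(-4.09113) = 0.00517089
  f_III = (1/(0.80·√(2π)))·exp(−(16.5−15.09)²/(2·0.80²)) = 0.498678·exp(-1.55320) = 0.105505
  f_IV = (1/(1.34·√(2π)))·exp(−(16.5−16.92)²/(2·1.34²)) = 0.297718·exp(-0.04912) = 0.283448
Prior × likelihood for each component:
  w_I·f_I = 0.33 × 0.00696164 = 0.00229734
  w_II·f_II = 0.06 × 0.00517089 = 0.000310253
  w_III·f_III = 0.30 × 0.105505 = 0.0316515
  w_IV·f_IV = 0.31 × 0.283448 = 0.0878687
Denominator: 0.00229734 + 0.000310253 + 0.0316515 + 0.0878687 = 0.122128
P(Setting IV | 16.5 mm) = 0.0878687 / 0.122128 ≈ 0.719

0.719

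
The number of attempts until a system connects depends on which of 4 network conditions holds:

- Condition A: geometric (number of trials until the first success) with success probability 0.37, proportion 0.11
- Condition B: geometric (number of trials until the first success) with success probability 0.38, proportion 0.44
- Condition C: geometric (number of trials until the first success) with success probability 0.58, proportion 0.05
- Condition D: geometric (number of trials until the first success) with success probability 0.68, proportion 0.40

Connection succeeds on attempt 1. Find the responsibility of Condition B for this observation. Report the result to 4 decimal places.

0.3286

P(component k | x) = P(Z=k)·f_k(x) / marginal(x), where marginal(x) = Σ_j P(Z=j)·f_j(x).
Evaluate each component's likelihood at the observed value:
  f_A = 0.37·(1−0.37)^0 = 0.37·1 = 0.37
  f_B = 0.38·(1−0.38)^0 = 0.38·1 = 0.38
  f_C = 0.58·(1−0.58)^0 = 0.58·1 = 0.58
  f_D = 0.68·(1−0.68)^0 = 0.68·1 = 0.68
Multiply by the mixture weights:
  P(Z=A)·f_A = 0.11 × 0.37 = 0.0407
  P(Z=B)·f_B = 0.44 × 0.38 = 0.1672
  P(Z=C)·f_C = 0.05 × 0.58 = 0.029
  P(Z=D)·f_D = 0.40 × 0.68 = 0.272
Normaliser: 0.0407 + 0.1672 + 0.029 + 0.272 = 0.5089
Responsibility of Condition B: 0.1672 / 0.5089 ≈ 0.3286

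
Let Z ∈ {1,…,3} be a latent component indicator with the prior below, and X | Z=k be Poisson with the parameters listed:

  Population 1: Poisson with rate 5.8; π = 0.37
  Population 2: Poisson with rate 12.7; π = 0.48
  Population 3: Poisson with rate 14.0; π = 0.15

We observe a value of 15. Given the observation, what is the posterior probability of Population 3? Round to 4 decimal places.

The responsibility of component k is π_k f_k(x) divided by Σ_j π_j f_j(x).
Evaluate each component's likelihood at the observed value:
  p_1 = 0.000654655
  p_2 = 0.0841427
  p_3 = 0.0989232
Multiply by the mixture weights:
  π_1·p_1 = 0.37 × 0.000654655 = 0.000242222
  π_2·p_2 = 0.48 × 0.0841427 = 0.0403885
  π_3·p_3 = 0.15 × 0.0989232 = 0.0148385
Sum: 0.000242222 + 0.0403885 + 0.0148385 = 0.0554692
P(Population 3 | data) = 0.0148385 / 0.0554692 ≈ 0.2675

0.2675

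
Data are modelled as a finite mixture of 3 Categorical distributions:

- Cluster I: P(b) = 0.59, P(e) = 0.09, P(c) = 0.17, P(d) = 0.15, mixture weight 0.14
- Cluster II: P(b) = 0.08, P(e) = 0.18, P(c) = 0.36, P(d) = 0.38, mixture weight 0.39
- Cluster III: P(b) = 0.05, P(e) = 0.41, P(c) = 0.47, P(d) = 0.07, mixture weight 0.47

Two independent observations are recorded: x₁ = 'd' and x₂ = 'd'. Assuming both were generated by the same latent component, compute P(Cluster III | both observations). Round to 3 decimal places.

Apply Bayes' rule: the posterior for each component is proportional to its prior times its likelihood at x.
Since both observations come from the same component, the likelihood for component k is f_k(x₁)·f_k(x₂).
  L_I = [P(d | comp) = 0.15] × [0.15] = 0.0225
  L_II = [P(d | comp) = 0.38] × [0.38] = 0.1444
  L_III = [P(d | comp) = 0.07] × [0.07] = 0.0049
Multiply by the mixture weights:
  π_I·L_I = 0.14 × 0.0225 = 0.00315
  π_II·L_II = 0.39 × 0.1444 = 0.056316
  π_III·L_III = 0.47 × 0.0049 = 0.002303
Sum: 0.00315 + 0.056316 + 0.002303 = 0.061769
P(Cluster III | x₁,x₂) ≈ 0.037

0.037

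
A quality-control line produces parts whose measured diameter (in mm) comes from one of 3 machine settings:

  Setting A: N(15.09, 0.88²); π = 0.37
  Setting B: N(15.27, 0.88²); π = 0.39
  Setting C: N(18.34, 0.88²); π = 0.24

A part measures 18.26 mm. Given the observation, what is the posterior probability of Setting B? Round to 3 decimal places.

Posterior ∝ prior × likelihood, so P(k | x) ∝ w_k f_k(x); normalise over all components.
Evaluate each component's likelihood at the observed value:
  p_A = 0.000689675
  p_B = 0.00141111
  p_C = 0.451474
Unnormalised posteriors:
  w_A·p_A = 0.37 × 0.000689675 = 0.00025518
  w_B·p_B = 0.39 × 0.00141111 = 0.000550332
  w_C·p_C = 0.24 × 0.451474 = 0.108354
Marginal: 0.00025518 + 0.000550332 + 0.108354 = 0.109159
P(Setting B | x) = 0.000550332 / 0.109159 ≈ 0.005

0.005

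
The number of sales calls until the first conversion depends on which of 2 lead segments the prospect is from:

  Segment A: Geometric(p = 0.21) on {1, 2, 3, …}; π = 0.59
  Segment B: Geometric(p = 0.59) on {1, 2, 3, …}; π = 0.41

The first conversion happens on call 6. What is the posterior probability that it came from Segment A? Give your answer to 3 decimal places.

P(component k | x) = π_k·f_k(x) / marginal(x), where marginal(x) = Σ_j π_j·f_j(x).
Evaluate each component's likelihood at the observed value:
  f_A = 0.0646182
  f_B = 0.00683552
Weight by the priors:
  π_A·f_A = 0.59 × 0.0646182 = 0.0381247
  π_B·f_B = 0.41 × 0.00683552 = 0.00280256
Denominator: 0.0381247 + 0.00280256 = 0.0409273
So the posterior for Segment A is 0.0381247 / 0.0409273 ≈ 0.932.

0.932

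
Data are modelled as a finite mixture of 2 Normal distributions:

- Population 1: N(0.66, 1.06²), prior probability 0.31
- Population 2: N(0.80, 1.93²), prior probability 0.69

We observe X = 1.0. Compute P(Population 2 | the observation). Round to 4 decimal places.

Apply Bayes' rule: the posterior for each component is proportional to its prior times its likelihood at x.
Component likelihoods at x = 1.0:
  f_1 = 0.35749
  f_2 = 0.205599
Unnormalised posteriors:
  π_1·f_1 = 0.31 × 0.35749 = 0.110822
  π_2·f_2 = 0.69 × 0.205599 = 0.141863
Normaliser: 0.110822 + 0.141863 = 0.252685
Responsibility of Population 2: 0.141863 / 0.252685 ≈ 0.5614

0.5614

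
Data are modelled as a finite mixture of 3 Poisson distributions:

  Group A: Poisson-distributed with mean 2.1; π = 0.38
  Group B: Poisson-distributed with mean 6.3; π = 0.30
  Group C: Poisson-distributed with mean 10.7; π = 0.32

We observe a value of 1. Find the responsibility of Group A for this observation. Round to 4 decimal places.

Posterior ∝ prior × likelihood, so P(k | x) ∝ π_k f_k(x); normalise over all components.
Evaluate each component's likelihood at the observed value:
  p_A = e^(−2.1)·2.1^1/1! = 0.257158
  p_B = e^(−6.3)·6.3^1/1! = 0.0115687
  p_C = e^(−10.7)·10.7^1/1! = 0.000241231
Weight by the priors:
  π_A·p_A = 0.38 × 0.257158 = 0.0977202
  π_B·p_B = 0.30 × 0.0115687 = 0.00347062
  π_C·p_C = 0.32 × 0.000241231 = 7.71939e-05
Normaliser: 0.0977202 + 0.00347062 + 7.71939e-05 = 0.101268
P(Group A | data) ≈ 0.9650

0.9650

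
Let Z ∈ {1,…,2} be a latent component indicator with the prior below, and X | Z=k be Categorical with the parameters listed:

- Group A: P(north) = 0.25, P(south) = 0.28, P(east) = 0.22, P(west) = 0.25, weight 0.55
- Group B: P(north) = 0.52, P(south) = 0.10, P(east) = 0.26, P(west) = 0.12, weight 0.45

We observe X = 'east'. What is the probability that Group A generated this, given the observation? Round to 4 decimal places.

0.5084

The responsibility of component k is P(Z=k) f_k(x) divided by Σ_j P(Z=j) f_j(x).
Categorical probabilities:
  f_A = P(east | comp) = 0.22
  f_B = P(east | comp) = 0.26
Multiply by the mixture weights:
  P(Z=A)·f_A = 0.55 × 0.22 = 0.121
  P(Z=B)·f_B = 0.45 × 0.26 = 0.117
Sum: 0.121 + 0.117 = 0.238
So the posterior for Group A is 0.121 / 0.238 ≈ 0.5084.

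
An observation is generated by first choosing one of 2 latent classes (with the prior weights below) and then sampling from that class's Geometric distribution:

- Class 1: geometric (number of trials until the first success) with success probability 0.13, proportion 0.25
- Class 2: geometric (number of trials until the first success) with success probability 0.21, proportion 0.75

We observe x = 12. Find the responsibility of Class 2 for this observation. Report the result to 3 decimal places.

0.626

Posterior ∝ prior × likelihood, so P(k | x) ∝ π_k f_k(x); normalise over all components.
Geometric probabilities:
  f_1 = 0.13·(1−0.13)^11 = 0.13·0.216128 = 0.0280967
  f_2 = 0.21·(1−0.21)^11 = 0.21·0.0747994 = 0.0157079
Multiply by the mixture weights:
  π_1·f_1 = 0.25 × 0.0280967 = 0.00702417
  π_2·f_2 = 0.75 × 0.0157079 = 0.0117809
Normaliser: 0.00702417 + 0.0117809 = 0.0188051
P(Class 2 | the observation) = 0.0117809 / 0.0188051 ≈ 0.626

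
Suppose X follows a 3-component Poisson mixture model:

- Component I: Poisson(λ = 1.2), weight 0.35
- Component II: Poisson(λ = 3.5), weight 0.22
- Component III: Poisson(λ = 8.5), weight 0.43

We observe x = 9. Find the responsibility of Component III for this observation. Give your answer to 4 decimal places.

By Bayes' theorem, P(k | x) = π_k f_k(x) / Σ_j π_j f_j(x).
Poisson probabilities:
  p_I = e^(−1.2)·1.2^9/9! = 4.28267e-06
  p_II = e^(−3.5)·3.5^9/9! = 0.00655871
  p_III = e^(−8.5)·8.5^9/9! = 0.129869
Unnormalised posteriors:
  π_I·p_I = 0.35 × 4.28267e-06 = 1.49894e-06
  π_II·p_II = 0.22 × 0.00655871 = 0.00144292
  π_III·p_III = 0.43 × 0.129869 = 0.0558435
Sum: 1.49894e-06 + 0.00144292 + 0.0558435 = 0.0572879
So the posterior for Component III is 0.0558435 / 0.0572879 ≈ 0.9748.

0.9748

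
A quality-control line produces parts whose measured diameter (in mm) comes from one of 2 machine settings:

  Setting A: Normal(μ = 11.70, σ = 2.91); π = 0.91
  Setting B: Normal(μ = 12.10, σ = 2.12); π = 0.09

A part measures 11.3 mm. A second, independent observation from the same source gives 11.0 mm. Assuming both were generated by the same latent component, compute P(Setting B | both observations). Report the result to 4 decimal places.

P(component k | x) = w_k·f_k(x) / marginal(x), where marginal(x) = Σ_j w_j·f_j(x).
Since both observations come from the same component, the likelihood for component k is f_k(x₁)·f_k(x₂).
  f_A = [0.135805] × [0.133184] = 0.018087
  f_B = [0.175248] × [0.16448] = 0.0288247
Weight by the priors:
  w_A·f_A = 0.91 × 0.018087 = 0.0164592
  w_B·f_B = 0.09 × 0.0288247 = 0.00259423
Sum: 0.0164592 + 0.00259423 = 0.0190534
So the posterior for Setting B is 0.00259423 / 0.0190534 ≈ 0.1362.

0.1362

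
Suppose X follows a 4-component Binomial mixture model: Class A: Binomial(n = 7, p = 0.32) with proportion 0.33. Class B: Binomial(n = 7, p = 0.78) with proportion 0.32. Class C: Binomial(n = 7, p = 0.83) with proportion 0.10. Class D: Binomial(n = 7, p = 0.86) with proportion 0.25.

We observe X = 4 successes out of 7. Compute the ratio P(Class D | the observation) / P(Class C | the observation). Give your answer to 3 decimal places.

The posterior odds equal the prior odds times the likelihood ratio: (π_i/π_j)·(f_i(x)/f_j(x)).
Component likelihoods at x = 4 successes out of 7:
  p_A = 0.115397
  p_B = 0.137948
  p_C = 0.081607
  p_D = 0.0525347
Posterior odds = (π_D·p_D) / (π_C·p_C) = (0.25·0.0525347) / (0.10·0.081607) = 0.0131337 / 0.0081607 ≈ 1.609

1.609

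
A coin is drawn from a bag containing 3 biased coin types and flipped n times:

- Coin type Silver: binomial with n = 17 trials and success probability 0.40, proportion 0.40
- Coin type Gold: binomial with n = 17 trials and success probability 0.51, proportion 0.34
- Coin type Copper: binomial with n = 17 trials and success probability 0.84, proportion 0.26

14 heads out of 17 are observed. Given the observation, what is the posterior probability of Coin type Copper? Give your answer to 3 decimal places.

0.964

By Bayes' theorem, P(k | x) = w_k f_k(x) / Σ_j w_j f_j(x).
Binomial probabilities:
  f_Silver = 0.000394278
  f_Gold = 0.00644287
  f_Copper = 0.242537
Weight by the priors:
  w_Silver·f_Silver = 0.40 × 0.000394278 = 0.000157711
  w_Gold·f_Gold = 0.34 × 0.00644287 = 0.00219058
  w_Copper·f_Copper = 0.26 × 0.242537 = 0.0630597
Evidence: 0.000157711 + 0.00219058 + 0.0630597 = 0.065408
So the posterior for Coin type Copper is 0.0630597 / 0.065408 ≈ 0.964.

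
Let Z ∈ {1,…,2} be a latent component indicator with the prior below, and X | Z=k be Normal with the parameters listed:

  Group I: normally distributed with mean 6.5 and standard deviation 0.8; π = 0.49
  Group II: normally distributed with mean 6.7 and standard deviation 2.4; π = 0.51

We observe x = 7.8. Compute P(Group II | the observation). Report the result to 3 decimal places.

0.539

Posterior ∝ prior × likelihood, so P(k | x) ∝ P(Z=k) f_k(x); normalise over all components.
Component likelihoods at x = 7.8:
  p_I = 0.133173
  p_II = 0.149652
Weight by the priors:
  P(Z=I)·p_I = 0.49 × 0.133173 = 0.0652547
  P(Z=II)·p_II = 0.51 × 0.149652 = 0.0763226
Normaliser: 0.0652547 + 0.0763226 = 0.141577
P(Group II | x) = 0.0763226 / 0.141577 ≈ 0.539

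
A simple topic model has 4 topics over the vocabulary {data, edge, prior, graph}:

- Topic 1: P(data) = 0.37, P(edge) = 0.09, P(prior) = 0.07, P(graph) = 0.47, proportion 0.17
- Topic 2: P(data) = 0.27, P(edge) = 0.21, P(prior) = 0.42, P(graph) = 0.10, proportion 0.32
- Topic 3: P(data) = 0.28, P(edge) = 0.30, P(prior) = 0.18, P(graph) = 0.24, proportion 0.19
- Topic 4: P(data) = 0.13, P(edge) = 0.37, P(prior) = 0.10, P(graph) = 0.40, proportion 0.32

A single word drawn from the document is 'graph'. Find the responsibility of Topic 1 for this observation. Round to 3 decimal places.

0.280

The responsibility of component k is π_k f_k(x) divided by Σ_j π_j f_j(x).
Component likelihoods at x = 'graph':
  L_1 = P(graph | comp) = 0.47
  L_2 = P(graph | comp) = 0.10
  L_3 = P(graph | comp) = 0.24
  L_4 = P(graph | comp) = 0.40
Multiply by the mixture weights:
  π_1·L_1 = 0.17 × 0.47 = 0.0799
  π_2·L_2 = 0.32 × 0.1 = 0.032
  π_3·L_3 = 0.19 × 0.24 = 0.0456
  π_4·L_4 = 0.32 × 0.4 = 0.128
Evidence: 0.0799 + 0.032 + 0.0456 + 0.128 = 0.2855
So the posterior for Topic 1 is 0.0799 / 0.2855 ≈ 0.280.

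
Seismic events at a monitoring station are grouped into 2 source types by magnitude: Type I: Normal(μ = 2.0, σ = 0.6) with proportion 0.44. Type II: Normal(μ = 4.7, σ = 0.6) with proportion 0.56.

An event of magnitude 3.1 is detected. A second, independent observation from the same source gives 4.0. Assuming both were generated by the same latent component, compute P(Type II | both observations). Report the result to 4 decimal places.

0.9624

Apply Bayes' rule: the posterior for each component is proportional to its prior times its likelihood at x.
Since both observations come from the same component, the likelihood for component k is f_k(x₁)·f_k(x₂).
  p_I = [(1/(0.6·√(2π)))·exp(−(3.1−2.0)²/(2·0.6²)) = 0.664904·exp(-1.68056) = 0.123852] × [0.00257046] = 0.000318357
  p_II = [(1/(0.6·√(2π)))·exp(−(3.1−4.7)²/(2·0.6²)) = 0.664904·exp(-3.55556) = 0.0189933] × [0.336664] = 0.00639437
Prior × likelihood for each component:
  π_I·p_I = 0.44 × 0.000318357 = 0.000140077
  π_II·p_II = 0.56 × 0.00639437 = 0.00358085
Sum: 0.000140077 + 0.00358085 = 0.00372093
Responsibility of Type II: 0.00358085 / 0.00372093 ≈ 0.9624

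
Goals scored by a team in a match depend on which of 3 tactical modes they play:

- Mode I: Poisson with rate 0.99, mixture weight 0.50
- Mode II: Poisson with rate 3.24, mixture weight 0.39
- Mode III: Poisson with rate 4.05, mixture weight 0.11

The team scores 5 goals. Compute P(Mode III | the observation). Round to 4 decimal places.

Apply Bayes' rule: the posterior for each component is proportional to its prior times its likelihood at x.
Component likelihoods at x = 5 goals:
  p_I = 0.00294471
  p_II = 0.116528
  p_III = 0.158198
Unnormalised posteriors:
  π_I·p_I = 0.50 × 0.00294471 = 0.00147236
  π_II·p_II = 0.39 × 0.116528 = 0.0454459
  π_III·p_III = 0.11 × 0.158198 = 0.0174018
Normaliser: 0.00147236 + 0.0454459 + 0.0174018 = 0.06432
P(Mode III | data) = 0.0174018 / 0.06432 ≈ 0.2706

0.2706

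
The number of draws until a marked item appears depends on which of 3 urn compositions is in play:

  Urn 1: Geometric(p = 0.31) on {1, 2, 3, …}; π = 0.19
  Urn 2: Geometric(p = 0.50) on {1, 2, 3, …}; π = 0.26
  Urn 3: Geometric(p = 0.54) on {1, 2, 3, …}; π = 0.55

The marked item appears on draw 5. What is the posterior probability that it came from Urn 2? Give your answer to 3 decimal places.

Apply Bayes' rule: the posterior for each component is proportional to its prior times its likelihood at x.
Evaluate each component's likelihood at the observed value:
  p_1 = 0.0702681
  p_2 = 0.03125
  p_3 = 0.0241783
Unnormalised posteriors:
  π_1·p_1 = 0.19 × 0.0702681 = 0.0133509
  π_2·p_2 = 0.26 × 0.03125 = 0.008125
  π_3·p_3 = 0.55 × 0.0241783 = 0.013298
Normaliser: 0.0133509 + 0.008125 + 0.013298 = 0.034774
P(Urn 2 | 5) ≈ 0.234

0.234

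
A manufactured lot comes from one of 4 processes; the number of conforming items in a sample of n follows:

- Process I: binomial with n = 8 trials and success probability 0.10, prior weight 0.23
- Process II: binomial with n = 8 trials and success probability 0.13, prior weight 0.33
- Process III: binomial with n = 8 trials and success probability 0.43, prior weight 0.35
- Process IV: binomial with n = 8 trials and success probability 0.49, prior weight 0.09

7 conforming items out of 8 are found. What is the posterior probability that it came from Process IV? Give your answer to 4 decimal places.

Posterior ∝ prior × likelihood, so P(k | x) ∝ P(Z=k) f_k(x); normalise over all components.
Evaluate each component's likelihood at the observed value:
  p_I = C(8,7)·0.10^7·0.90^1 = 8·1e-07·0.9 = 7.2e-07
  p_II = C(8,7)·0.13^7·0.87^1 = 8·6.27485e-07·0.87 = 4.3673e-06
  p_III = C(8,7)·0.43^7·0.57^1 = 8·0.00271819·0.57 = 0.0123949
  p_IV = C(8,7)·0.49^7·0.51^1 = 8·0.00678223·0.51 = 0.0276715
Prior × likelihood for each component:
  P(Z=I)·p_I = 0.23 × 7.2e-07 = 1.656e-07
  P(Z=II)·p_II = 0.33 × 4.3673e-06 = 1.44121e-06
  P(Z=III)·p_III = 0.35 × 0.0123949 = 0.00433823
  P(Z=IV)·p_IV = 0.09 × 0.0276715 = 0.00249044
Normaliser: 1.656e-07 + 1.44121e-06 + 0.00433823 + 0.00249044 = 0.00683027
P(Process IV | the observation) = 0.00249044 / 0.00683027 ≈ 0.3646

0.3646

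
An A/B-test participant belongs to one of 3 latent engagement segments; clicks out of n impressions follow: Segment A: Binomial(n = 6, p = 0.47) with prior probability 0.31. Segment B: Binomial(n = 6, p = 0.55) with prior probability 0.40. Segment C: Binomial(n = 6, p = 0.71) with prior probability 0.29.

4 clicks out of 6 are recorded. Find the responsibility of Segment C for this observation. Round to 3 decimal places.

0.347

By Bayes' theorem, P(k | x) = w_k f_k(x) / Σ_j w_j f_j(x).
Binomial probabilities:
  L_A = C(6,4)·0.47^4·0.53^2 = 15·0.0487968·0.2809 = 0.205605
  L_B = C(6,4)·0.55^4·0.45^2 = 15·0.0915063·0.2025 = 0.27795
  L_C = C(6,4)·0.71^4·0.29^2 = 15·0.254117·0.0841 = 0.320568
Unnormalised posteriors:
  w_A·L_A = 0.31 × 0.205605 = 0.0637377
  w_B·L_B = 0.40 × 0.27795 = 0.11118
  w_C·L_C = 0.29 × 0.320568 = 0.0929648
Normaliser: 0.0637377 + 0.11118 + 0.0929648 = 0.267883
P(Segment C | data) = 0.0929648 / 0.267883 ≈ 0.347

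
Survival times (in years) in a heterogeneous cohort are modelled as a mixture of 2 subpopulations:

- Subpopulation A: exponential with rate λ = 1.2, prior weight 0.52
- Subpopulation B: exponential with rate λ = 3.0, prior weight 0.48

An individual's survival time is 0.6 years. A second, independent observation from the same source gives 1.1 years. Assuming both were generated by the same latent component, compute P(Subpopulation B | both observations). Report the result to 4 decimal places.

The responsibility of component k is π_k f_k(x) divided by Σ_j π_j f_j(x).
Since both observations come from the same component, the likelihood for component k is f_k(x₁)·f_k(x₂).
  p_A = [0.584103] × [0.320562] = 0.187241
  p_B = [0.495897] × [0.11065] = 0.0548707
Unnormalised posteriors:
  π_A·p_A = 0.52 × 0.187241 = 0.0973655
  π_B·p_B = 0.48 × 0.0548707 = 0.0263379
Marginal: 0.0973655 + 0.0263379 = 0.123703
Responsibility of Subpopulation B: 0.0263379 / 0.123703 ≈ 0.2129

0.2129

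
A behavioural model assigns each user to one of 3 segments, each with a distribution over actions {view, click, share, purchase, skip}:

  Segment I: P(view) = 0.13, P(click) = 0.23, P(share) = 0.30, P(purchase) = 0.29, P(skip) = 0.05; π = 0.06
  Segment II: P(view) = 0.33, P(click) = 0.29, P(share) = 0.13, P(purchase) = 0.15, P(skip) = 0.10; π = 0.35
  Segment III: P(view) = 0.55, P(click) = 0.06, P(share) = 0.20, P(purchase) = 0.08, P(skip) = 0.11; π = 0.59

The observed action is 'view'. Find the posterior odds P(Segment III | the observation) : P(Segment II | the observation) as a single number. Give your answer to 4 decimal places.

The posterior odds equal the prior odds times the likelihood ratio: (P(Z=i)/P(Z=j))·(f_i(x)/f_j(x)).
Evaluate each component's likelihood at the observed value:
  f_I = P(view | comp) = 0.13
  f_II = P(view | comp) = 0.33
  f_III = P(view | comp) = 0.55
Odds = (0.59/0.35) × (0.55/0.33) = 1.68571 × 1.66667 ≈ 2.8095

2.8095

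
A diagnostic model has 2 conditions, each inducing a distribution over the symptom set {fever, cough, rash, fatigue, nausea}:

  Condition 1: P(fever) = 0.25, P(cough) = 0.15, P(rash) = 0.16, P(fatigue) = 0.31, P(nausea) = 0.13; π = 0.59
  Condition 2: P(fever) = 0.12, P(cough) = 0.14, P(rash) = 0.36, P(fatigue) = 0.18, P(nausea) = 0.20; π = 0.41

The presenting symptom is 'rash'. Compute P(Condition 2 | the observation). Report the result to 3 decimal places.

Posterior ∝ prior × likelihood, so P(k | x) ∝ P(Z=k) f_k(x); normalise over all components.
Categorical probabilities:
  f_1 = P(rash | comp) = 0.16
  f_2 = P(rash | comp) = 0.36
Unnormalised posteriors:
  P(Z=1)·f_1 = 0.59 × 0.16 = 0.0944
  P(Z=2)·f_2 = 0.41 × 0.36 = 0.1476
Evidence: 0.0944 + 0.1476 = 0.242
So the posterior for Condition 2 is 0.1476 / 0.242 ≈ 0.610.

0.610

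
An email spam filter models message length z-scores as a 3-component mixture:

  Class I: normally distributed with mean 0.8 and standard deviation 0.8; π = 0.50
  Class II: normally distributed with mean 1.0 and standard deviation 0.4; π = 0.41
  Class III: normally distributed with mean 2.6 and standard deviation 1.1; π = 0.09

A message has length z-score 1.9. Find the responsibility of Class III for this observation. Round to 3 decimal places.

0.171

Posterior ∝ prior × likelihood, so P(k | x) ∝ w_k f_k(x); normalise over all components.
Evaluate each component's likelihood at the observed value:
  L_I = 0.193765
  L_II = 0.0793491
  L_III = 0.296198
Multiply by the mixture weights:
  w_I·L_I = 0.50 × 0.193765 = 0.0968827
  w_II·L_II = 0.41 × 0.0793491 = 0.0325331
  w_III·L_III = 0.09 × 0.296198 = 0.0266578
Normaliser: 0.0968827 + 0.0325331 + 0.0266578 = 0.156074
So the posterior for Class III is 0.0266578 / 0.156074 ≈ 0.171.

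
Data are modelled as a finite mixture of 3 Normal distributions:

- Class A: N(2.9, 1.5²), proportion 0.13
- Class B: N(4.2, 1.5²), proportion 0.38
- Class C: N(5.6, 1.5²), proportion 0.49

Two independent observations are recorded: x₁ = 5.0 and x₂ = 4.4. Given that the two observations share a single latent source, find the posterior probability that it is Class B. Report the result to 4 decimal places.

0.4771

P(component k | x) = P(Z=k)·f_k(x) / marginal(x), where marginal(x) = Σ_j P(Z=j)·f_j(x).
Since both observations come from the same component, the likelihood for component k is f_k(x₁)·f_k(x₂).
  L_A = [(1/(1.5·√(2π)))·exp(−(5.0−2.9)²/(2·1.5²)) = 0.265962·exp(-0.98000) = 0.0998183] × [0.161314] = 0.0161021
  L_B = [(1/(1.5·√(2π)))·exp(−(5.0−4.2)²/(2·1.5²)) = 0.265962·exp(-0.14222) = 0.230703] × [0.263608] = 0.060815
  L_C = [(1/(1.5·√(2π)))·exp(−(5.0−5.6)²/(2·1.5²)) = 0.265962·exp(-0.08000) = 0.245513] × [0.193128] = 0.0474154
Weight by the priors:
  P(Z=A)·L_A = 0.13 × 0.0161021 = 0.00209327
  P(Z=B)·L_B = 0.38 × 0.060815 = 0.0231097
  P(Z=C)·L_C = 0.49 × 0.0474154 = 0.0232336
Normaliser: 0.00209327 + 0.0231097 + 0.0232336 = 0.0484365
P(Class B | x₁,x₂) ≈ 0.4771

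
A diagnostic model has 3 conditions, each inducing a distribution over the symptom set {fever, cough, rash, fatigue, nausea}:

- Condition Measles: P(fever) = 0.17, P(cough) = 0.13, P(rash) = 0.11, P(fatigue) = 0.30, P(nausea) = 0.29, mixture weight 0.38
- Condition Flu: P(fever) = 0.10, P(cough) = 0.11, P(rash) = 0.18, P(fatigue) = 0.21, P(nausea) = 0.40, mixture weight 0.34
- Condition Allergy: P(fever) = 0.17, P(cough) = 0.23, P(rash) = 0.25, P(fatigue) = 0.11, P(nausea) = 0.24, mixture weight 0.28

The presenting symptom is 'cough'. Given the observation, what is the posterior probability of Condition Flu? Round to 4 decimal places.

By Bayes' theorem, P(k | x) = w_k f_k(x) / Σ_j w_j f_j(x).
Categorical probabilities:
  L_Measles = P(cough | comp) = 0.13
  L_Flu = P(cough | comp) = 0.11
  L_Allergy = P(cough | comp) = 0.23
Multiply by the mixture weights:
  w_Measles·L_Measles = 0.38 × 0.13 = 0.0494
  w_Flu·L_Flu = 0.34 × 0.11 = 0.0374
  w_Allergy·L_Allergy = 0.28 × 0.23 = 0.0644
Sum: 0.0494 + 0.0374 + 0.0644 = 0.1512
Responsibility of Condition Flu: 0.0374 / 0.1512 ≈ 0.2474

0.2474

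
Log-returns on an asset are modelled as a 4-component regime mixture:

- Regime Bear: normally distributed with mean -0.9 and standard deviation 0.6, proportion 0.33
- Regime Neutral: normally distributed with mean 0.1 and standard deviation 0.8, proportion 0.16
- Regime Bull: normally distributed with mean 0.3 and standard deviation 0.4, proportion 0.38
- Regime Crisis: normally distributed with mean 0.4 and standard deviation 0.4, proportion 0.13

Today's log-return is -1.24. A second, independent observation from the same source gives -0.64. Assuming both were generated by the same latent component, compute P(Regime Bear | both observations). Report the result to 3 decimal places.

P(component k | x) = π_k·f_k(x) / marginal(x), where marginal(x) = Σ_j π_j·f_j(x).
Since both observations come from the same component, the likelihood for component k is f_k(x₁)·f_k(x₂).
  p_Bear = [(1/(0.6·√(2π)))·exp(−(-1.24−-0.9)²/(2·0.6²)) = 0.664904·exp(-0.16056) = 0.566279] × [0.605318] = 0.342779
  p_Neutral = [(1/(0.8·√(2π)))·exp(−(-1.24−0.1)²/(2·0.8²)) = 0.498678·exp(-1.40281) = 0.122627] × [0.325105] = 0.0398667
  p_Bull = [(1/(0.4·√(2π)))·exp(−(-1.24−0.3)²/(2·0.4²)) = 0.997356·exp(-7.41125) = 0.000602816] × [0.0630455] = 3.80049e-05
  p_Crisis = [(1/(0.4·√(2π)))·exp(−(-1.24−0.4)²/(2·0.4²)) = 0.997356·exp(-8.40500) = 0.000223154] × [0.0339574] = 7.57774e-06
Unnormalised posteriors:
  π_Bear·p_Bear = 0.33 × 0.342779 = 0.113117
  π_Neutral·p_Neutral = 0.16 × 0.0398667 = 0.00637867
  π_Bull·p_Bull = 0.38 × 3.80049e-05 = 1.44419e-05
  π_Crisis·p_Crisis = 0.13 × 7.57774e-06 = 9.85106e-07
Denominator: 0.113117 + 0.00637867 + 1.44419e-05 + 9.85106e-07 = 0.119511
P(Regime Bear | x₁, x₂) = 0.113117 / 0.119511 ≈ 0.946

0.946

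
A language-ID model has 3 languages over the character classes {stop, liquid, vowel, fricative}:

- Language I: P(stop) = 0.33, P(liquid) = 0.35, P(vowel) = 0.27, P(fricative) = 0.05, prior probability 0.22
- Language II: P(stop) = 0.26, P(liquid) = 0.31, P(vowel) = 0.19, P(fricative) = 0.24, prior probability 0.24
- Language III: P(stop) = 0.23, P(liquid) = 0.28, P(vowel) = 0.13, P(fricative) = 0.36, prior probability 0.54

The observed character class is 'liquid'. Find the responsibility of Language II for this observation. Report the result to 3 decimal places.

0.246

By Bayes' theorem, P(k | x) = π_k f_k(x) / Σ_j π_j f_j(x).
Evaluate each component's likelihood at the observed value:
  f_I = P(liquid | comp) = 0.35
  f_II = P(liquid | comp) = 0.31
  f_III = P(liquid | comp) = 0.28
Multiply by the mixture weights:
  π_I·f_I = 0.22 × 0.35 = 0.077
  π_II·f_II = 0.24 × 0.31 = 0.0744
  π_III·f_III = 0.54 × 0.28 = 0.1512
Evidence: 0.077 + 0.0744 + 0.1512 = 0.3026
P(Language II | the observation) ≈ 0.246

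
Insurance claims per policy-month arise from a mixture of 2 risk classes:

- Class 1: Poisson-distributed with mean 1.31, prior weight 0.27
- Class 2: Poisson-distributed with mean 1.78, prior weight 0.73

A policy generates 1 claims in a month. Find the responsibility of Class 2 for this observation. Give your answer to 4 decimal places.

0.6966

By Bayes' theorem, P(k | x) = π_k f_k(x) / Σ_j π_j f_j(x).
Component likelihoods at x = 1 claims:
  p_1 = e^(−1.31)·1.31^1/1! = 0.353464
  p_2 = e^(−1.78)·1.78^1/1! = 0.300176
Prior × likelihood for each component:
  π_1·p_1 = 0.27 × 0.353464 = 0.0954354
  π_2·p_2 = 0.73 × 0.300176 = 0.219128
Marginal: 0.0954354 + 0.219128 = 0.314564
P(Class 2 | x) ≈ 0.6966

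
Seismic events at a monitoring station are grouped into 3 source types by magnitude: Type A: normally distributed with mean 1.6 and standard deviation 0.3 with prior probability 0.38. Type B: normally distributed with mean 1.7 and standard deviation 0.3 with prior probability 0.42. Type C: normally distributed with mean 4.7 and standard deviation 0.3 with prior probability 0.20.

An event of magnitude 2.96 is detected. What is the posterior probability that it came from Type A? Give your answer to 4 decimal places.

0.1743

The responsibility of component k is w_k f_k(x) divided by Σ_j w_j f_j(x).
Evaluate each component's likelihood at the observed value:
  p_A = (1/(0.3·√(2π)))·exp(−(2.96−1.6)²/(2·0.3²)) = 1.329808·exp(-10.27556) = 4.58323e-05
  p_B = (1/(0.3·√(2π)))·exp(−(2.96−1.7)²/(2·0.3²)) = 1.329808·exp(-8.82000) = 0.000196477
  p_C = (1/(0.3·√(2π)))·exp(−(2.96−4.7)²/(2·0.3²)) = 1.329808·exp(-16.82000) = 6.59107e-08
Weight by the priors:
  w_A·p_A = 0.38 × 4.58323e-05 = 1.74163e-05
  w_B·p_B = 0.42 × 0.000196477 = 8.25203e-05
  w_C·p_C = 0.20 × 6.59107e-08 = 1.31821e-08
Normaliser: 1.74163e-05 + 8.25203e-05 + 1.31821e-08 = 9.99498e-05
P(Type A | x) = 1.74163e-05 / 9.99498e-05 ≈ 0.1743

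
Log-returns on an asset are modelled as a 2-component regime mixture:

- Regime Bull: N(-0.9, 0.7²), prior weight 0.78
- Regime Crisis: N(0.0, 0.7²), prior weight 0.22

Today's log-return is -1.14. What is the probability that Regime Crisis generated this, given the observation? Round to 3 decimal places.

The responsibility of component k is P(Z=k) f_k(x) divided by Σ_j P(Z=j) f_j(x).
Evaluate each component's likelihood at the observed value:
  L_Bull = (1/(0.7·√(2π)))·exp(−(-1.14−-0.9)²/(2·0.7²)) = 0.569918·exp(-0.05878) = 0.537386
  L_Crisis = (1/(0.7·√(2π)))·exp(−(-1.14−0.0)²/(2·0.7²)) = 0.569918·exp(-1.32612) = 0.151316
Unnormalised posteriors:
  P(Z=Bull)·L_Bull = 0.78 × 0.537386 = 0.419161
  P(Z=Crisis)·L_Crisis = 0.22 × 0.151316 = 0.0332895
Marginal: 0.419161 + 0.0332895 = 0.45245
P(Regime Crisis | -1.14) = 0.0332895 / 0.45245 ≈ 0.074

0.074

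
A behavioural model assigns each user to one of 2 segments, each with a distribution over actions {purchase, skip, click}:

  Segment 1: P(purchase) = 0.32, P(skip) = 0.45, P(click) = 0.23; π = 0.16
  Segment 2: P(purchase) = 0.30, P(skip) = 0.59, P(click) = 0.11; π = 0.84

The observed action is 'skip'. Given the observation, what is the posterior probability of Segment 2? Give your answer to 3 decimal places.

P(component k | x) = P(Z=k)·f_k(x) / marginal(x), where marginal(x) = Σ_j P(Z=j)·f_j(x).
Evaluate each component's likelihood at the observed value:
  L_1 = 0.45
  L_2 = 0.59
Prior × likelihood for each component:
  P(Z=1)·L_1 = 0.16 × 0.45 = 0.072
  P(Z=2)·L_2 = 0.84 × 0.59 = 0.4956
Normaliser: 0.072 + 0.4956 = 0.5676
P(Segment 2 | 'skip') ≈ 0.873

0.873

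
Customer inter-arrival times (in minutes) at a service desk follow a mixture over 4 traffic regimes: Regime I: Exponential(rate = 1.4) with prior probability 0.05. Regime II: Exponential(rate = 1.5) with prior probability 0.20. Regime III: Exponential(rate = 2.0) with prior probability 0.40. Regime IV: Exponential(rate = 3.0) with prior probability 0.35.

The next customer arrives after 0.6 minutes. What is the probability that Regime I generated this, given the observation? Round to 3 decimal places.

0.053

P(component k | x) = w_k·f_k(x) / marginal(x), where marginal(x) = Σ_j w_j·f_j(x).
Exponential densities:
  L_I = 0.604395
  L_II = 0.609854
  L_III = 0.602388
  L_IV = 0.495897
Weight by the priors:
  w_I·L_I = 0.05 × 0.604395 = 0.0302197
  w_II·L_II = 0.20 × 0.609854 = 0.121971
  w_III·L_III = 0.40 × 0.602388 = 0.240955
  w_IV·L_IV = 0.35 × 0.495897 = 0.173564
Marginal: 0.0302197 + 0.121971 + 0.240955 + 0.173564 = 0.56671
Responsibility of Regime I: 0.0302197 / 0.56671 ≈ 0.053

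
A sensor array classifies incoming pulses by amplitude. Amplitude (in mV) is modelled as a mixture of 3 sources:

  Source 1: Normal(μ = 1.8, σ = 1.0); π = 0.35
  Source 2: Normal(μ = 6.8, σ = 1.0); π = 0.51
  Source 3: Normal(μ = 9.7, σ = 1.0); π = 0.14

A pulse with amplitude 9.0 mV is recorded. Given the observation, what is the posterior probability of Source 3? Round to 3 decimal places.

0.707

Posterior ∝ prior × likelihood, so P(k | x) ∝ π_k f_k(x); normalise over all components.
Normal densities:
  f_1 = 2.20799e-12
  f_2 = 0.0354746
  f_3 = 0.312254
Weight by the priors:
  π_1·f_1 = 0.35 × 2.20799e-12 = 7.72796e-13
  π_2·f_2 = 0.51 × 0.0354746 = 0.018092
  π_3·f_3 = 0.14 × 0.312254 = 0.0437156
Normaliser: 7.72796e-13 + 0.018092 + 0.0437156 = 0.0618076
So the posterior for Source 3 is 0.0437156 / 0.0618076 ≈ 0.707.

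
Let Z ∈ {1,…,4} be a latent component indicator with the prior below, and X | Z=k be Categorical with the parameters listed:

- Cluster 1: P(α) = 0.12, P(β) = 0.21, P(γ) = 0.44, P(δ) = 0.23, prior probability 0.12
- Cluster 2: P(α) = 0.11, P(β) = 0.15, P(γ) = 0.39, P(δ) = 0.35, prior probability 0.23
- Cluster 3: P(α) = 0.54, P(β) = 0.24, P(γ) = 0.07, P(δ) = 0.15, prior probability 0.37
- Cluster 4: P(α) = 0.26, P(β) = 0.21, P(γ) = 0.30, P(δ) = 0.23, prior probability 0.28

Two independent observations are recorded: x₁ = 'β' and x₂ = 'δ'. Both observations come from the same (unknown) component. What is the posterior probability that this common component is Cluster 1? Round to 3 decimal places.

0.130

Posterior ∝ prior × likelihood, so P(k | x) ∝ π_k f_k(x); normalise over all components.
Since both observations come from the same component, the likelihood for component k is f_k(x₁)·f_k(x₂).
  L_1 = [0.21] × [0.23] = 0.0483
  L_2 = [0.15] × [0.35] = 0.0525
  L_3 = [0.24] × [0.15] = 0.036
  L_4 = [0.21] × [0.23] = 0.0483
Weight by the priors:
  π_1·L_1 = 0.12 × 0.0483 = 0.005796
  π_2·L_2 = 0.23 × 0.0525 = 0.012075
  π_3·L_3 = 0.37 × 0.036 = 0.01332
  π_4·L_4 = 0.28 × 0.0483 = 0.013524
Evidence: 0.005796 + 0.012075 + 0.01332 + 0.013524 = 0.044715
P(Cluster 1 | data) ≈ 0.130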